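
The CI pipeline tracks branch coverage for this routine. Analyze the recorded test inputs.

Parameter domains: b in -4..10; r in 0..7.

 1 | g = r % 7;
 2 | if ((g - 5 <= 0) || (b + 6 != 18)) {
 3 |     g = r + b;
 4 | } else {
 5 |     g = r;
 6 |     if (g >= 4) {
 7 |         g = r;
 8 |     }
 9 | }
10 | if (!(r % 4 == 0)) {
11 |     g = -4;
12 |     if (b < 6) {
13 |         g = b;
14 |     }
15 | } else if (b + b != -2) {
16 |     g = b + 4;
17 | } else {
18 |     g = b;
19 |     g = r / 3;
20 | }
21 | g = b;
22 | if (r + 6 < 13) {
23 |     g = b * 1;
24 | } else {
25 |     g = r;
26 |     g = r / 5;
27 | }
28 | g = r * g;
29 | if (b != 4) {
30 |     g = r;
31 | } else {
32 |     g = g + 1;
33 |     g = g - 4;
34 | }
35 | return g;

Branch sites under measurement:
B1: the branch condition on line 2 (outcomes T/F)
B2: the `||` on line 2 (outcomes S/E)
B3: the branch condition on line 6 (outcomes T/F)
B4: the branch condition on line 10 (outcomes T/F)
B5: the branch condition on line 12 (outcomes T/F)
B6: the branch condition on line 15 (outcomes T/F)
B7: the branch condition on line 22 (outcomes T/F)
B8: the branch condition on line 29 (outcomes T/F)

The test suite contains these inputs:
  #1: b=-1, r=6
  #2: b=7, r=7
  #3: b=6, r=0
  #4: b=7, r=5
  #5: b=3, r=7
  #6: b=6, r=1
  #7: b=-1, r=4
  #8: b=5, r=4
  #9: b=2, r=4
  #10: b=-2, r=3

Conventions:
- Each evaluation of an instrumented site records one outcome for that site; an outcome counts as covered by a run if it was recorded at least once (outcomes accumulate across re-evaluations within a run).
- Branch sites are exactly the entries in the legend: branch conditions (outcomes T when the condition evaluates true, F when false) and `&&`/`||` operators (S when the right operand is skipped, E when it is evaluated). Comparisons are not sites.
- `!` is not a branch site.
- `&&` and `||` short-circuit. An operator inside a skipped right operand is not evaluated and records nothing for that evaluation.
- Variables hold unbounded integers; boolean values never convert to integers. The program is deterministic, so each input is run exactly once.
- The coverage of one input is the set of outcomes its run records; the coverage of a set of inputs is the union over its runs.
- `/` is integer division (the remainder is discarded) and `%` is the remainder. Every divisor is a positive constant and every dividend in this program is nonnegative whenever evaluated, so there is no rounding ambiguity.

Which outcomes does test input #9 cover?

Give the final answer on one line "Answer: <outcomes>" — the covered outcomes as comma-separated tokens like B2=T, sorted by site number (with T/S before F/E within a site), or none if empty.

Tracing the run of input #9 (b=2, r=4):
  B2->S, B1->T, B4->F, B6->T, B7->T, B8->T
deduplicating events, the covered set is: B1=T, B2=S, B4=F, B6=T, B7=T, B8=T

Answer: B1=T, B2=S, B4=F, B6=T, B7=T, B8=T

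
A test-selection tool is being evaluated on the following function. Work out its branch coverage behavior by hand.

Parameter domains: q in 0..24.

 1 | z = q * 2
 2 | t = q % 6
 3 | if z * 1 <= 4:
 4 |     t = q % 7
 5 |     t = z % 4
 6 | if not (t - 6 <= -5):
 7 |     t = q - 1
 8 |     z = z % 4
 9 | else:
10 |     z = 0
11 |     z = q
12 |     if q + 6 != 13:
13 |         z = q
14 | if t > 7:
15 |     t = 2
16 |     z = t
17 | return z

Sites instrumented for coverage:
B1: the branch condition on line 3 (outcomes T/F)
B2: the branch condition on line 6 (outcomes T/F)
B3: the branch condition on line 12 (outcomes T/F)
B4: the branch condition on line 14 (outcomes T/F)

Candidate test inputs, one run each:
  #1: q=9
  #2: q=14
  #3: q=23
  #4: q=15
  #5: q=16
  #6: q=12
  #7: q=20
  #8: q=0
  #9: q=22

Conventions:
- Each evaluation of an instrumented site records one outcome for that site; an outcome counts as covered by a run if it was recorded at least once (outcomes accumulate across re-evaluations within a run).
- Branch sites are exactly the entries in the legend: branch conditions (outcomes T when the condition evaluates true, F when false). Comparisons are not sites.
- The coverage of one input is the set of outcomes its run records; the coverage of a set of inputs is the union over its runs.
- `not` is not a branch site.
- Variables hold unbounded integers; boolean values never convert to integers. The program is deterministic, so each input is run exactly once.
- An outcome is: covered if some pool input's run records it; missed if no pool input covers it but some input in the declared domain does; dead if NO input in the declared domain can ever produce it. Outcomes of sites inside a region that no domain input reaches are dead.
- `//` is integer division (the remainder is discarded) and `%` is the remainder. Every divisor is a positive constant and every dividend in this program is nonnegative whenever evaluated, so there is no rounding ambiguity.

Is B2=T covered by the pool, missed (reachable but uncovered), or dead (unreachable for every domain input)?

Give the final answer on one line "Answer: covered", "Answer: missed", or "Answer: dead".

B2=T is recorded by pool input(s) 1, 2, 3, 4, 5, 7, 9 -> covered

Answer: covered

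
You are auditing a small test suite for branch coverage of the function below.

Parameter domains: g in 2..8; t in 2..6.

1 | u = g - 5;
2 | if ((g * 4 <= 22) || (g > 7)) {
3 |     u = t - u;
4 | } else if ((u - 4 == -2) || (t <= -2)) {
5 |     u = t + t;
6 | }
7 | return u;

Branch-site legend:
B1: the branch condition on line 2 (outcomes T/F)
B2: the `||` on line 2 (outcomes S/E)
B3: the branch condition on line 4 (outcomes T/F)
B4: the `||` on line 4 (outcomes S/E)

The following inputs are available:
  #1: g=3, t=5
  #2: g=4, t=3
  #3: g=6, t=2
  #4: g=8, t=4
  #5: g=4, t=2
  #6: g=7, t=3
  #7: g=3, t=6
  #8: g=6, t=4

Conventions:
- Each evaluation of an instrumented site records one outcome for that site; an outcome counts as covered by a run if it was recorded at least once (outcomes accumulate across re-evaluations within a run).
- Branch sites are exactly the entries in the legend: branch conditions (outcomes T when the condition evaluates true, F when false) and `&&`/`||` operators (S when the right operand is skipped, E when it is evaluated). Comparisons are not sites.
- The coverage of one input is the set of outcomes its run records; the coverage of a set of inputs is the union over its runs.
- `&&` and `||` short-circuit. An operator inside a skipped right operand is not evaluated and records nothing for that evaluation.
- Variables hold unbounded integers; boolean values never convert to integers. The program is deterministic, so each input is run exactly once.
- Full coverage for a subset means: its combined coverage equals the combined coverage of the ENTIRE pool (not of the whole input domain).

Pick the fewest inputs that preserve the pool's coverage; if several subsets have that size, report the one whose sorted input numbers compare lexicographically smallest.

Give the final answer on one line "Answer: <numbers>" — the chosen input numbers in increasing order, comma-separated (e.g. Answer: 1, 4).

#1 (g=3, t=5) -> covered: B1=T, B2=S
#2 (g=4, t=3) -> covered: B1=T, B2=S
#3 (g=6, t=2) -> covered: B1=F, B2=E, B3=F, B4=E
#4 (g=8, t=4) -> covered: B1=T, B2=E
#5 (g=4, t=2) -> covered: B1=T, B2=S
#6 (g=7, t=3) -> covered: B1=F, B2=E, B3=T, B4=S
#7 (g=3, t=6) -> covered: B1=T, B2=S
#8 (g=6, t=4) -> covered: B1=F, B2=E, B3=F, B4=E
union over all inputs: B1=T, B1=F, B2=S, B2=E, B3=T, B3=F, B4=S, B4=E (8 outcomes)
every size-1 subset falls short of the 8 outcomes (best: 4/8)
every size-2 subset falls short of the 8 outcomes (best: 6/8)
at size 3, {1, 3, 6} reaches all 8 outcomes; every lexicographically earlier size-3 subset fails

Answer: 1, 3, 6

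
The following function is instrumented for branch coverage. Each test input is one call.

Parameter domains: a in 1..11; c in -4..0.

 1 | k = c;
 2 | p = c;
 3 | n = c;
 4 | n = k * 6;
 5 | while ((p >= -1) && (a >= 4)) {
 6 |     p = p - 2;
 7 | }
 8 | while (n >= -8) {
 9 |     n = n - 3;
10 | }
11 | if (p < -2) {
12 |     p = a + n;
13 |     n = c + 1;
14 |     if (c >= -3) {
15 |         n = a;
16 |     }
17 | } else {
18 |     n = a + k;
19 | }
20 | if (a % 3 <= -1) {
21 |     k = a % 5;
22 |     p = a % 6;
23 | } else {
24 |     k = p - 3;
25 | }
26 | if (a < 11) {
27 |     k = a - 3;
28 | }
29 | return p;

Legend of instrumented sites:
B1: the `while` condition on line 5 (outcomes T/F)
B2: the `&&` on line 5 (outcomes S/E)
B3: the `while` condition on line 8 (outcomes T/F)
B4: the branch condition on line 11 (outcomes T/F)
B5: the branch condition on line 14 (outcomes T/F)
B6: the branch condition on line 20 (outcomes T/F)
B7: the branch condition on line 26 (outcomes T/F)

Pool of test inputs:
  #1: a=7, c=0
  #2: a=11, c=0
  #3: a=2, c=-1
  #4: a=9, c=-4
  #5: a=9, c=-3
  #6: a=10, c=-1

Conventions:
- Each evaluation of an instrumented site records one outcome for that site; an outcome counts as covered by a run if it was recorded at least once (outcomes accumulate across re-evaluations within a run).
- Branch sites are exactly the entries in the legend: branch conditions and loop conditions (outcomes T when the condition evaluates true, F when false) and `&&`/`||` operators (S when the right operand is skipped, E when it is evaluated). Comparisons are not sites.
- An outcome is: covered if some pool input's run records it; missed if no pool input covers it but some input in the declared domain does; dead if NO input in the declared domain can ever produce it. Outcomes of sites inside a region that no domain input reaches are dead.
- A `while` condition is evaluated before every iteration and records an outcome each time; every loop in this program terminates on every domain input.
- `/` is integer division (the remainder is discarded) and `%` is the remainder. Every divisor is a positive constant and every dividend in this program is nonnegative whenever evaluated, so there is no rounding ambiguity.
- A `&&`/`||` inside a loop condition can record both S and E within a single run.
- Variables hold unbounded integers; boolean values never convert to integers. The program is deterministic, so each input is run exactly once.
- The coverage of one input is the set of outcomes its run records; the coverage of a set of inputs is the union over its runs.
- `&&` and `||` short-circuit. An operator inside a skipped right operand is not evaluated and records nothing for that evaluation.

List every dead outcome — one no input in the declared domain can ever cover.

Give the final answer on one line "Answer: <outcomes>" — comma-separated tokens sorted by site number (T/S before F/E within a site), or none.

checking every outcome against all 55 domain inputs:
  B6=T: zero occurrences over every domain input -> dead
  reachable outcomes have witnesses, e.g. B1=T (e.g. a=4, c=-1), B1=F (e.g. a=1, c=-4), B2=S (e.g. a=1, c=-4), B2=E (e.g. a=1, c=-1)

Answer: B6=T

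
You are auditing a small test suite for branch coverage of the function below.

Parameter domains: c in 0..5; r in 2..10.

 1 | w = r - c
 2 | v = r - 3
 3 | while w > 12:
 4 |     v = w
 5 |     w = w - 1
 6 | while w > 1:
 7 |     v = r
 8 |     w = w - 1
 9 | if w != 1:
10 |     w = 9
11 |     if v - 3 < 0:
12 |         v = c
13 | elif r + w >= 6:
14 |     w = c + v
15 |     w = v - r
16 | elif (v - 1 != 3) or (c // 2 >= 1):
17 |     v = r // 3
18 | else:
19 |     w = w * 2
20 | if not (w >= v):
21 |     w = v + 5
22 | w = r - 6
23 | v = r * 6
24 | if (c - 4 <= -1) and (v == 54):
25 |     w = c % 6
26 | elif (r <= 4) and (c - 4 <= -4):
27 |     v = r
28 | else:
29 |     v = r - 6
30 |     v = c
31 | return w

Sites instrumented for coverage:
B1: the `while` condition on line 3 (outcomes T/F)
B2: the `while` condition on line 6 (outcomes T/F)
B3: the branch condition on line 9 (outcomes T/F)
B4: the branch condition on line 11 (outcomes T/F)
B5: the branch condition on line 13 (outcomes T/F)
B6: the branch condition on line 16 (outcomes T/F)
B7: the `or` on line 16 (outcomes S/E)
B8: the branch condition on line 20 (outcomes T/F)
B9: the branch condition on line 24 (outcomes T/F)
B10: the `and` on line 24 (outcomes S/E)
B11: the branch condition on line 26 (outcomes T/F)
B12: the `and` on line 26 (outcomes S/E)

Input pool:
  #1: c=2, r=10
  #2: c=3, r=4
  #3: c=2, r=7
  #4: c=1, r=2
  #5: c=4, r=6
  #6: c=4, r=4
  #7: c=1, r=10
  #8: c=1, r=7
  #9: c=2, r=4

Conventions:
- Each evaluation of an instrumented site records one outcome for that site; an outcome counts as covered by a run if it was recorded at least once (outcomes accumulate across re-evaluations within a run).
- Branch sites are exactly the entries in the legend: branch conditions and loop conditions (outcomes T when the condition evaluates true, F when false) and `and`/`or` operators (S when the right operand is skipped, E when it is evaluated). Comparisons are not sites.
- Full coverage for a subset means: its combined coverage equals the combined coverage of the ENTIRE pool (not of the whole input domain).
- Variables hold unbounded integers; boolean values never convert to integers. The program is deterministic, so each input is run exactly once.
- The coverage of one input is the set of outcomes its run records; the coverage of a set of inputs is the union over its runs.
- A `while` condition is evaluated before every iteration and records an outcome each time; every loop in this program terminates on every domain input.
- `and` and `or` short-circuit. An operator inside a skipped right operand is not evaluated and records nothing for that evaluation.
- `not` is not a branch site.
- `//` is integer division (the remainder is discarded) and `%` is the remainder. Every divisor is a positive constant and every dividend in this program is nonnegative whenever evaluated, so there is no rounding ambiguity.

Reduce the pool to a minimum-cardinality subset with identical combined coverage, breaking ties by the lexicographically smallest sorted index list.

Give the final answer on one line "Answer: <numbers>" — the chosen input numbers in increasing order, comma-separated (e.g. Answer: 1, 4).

#1 (c=2, r=10) -> B1->F, B2->T, B2->T, B2->T, B2->T, B2->T, B2->T, B2->T, B2->F, B3->F, B5->T, B8->T, B10->E, B9->F, ...; covered: B1=F, B2=T, B2=F, B3=F, B5=T, B8=T, B9=F, B10=E, B11=F, B12=S
#2 (c=3, r=4) -> B1->F, B2->F, B3->F, B5->F, B7->S, B6->T, B8->F, B10->E, B9->F, B12->E, B11->F; covered: B1=F, B2=F, B3=F, B5=F, B6=T, B7=S, B8=F, B9=F, B10=E, B11=F, B12=E
#3 (c=2, r=7) -> B1->F, B2->T, B2->T, B2->T, B2->T, B2->F, B3->F, B5->T, B8->T, B10->E, B9->F, B12->S, B11->F; covered: B1=F, B2=T, B2=F, B3=F, B5=T, B8=T, B9=F, B10=E, B11=F, B12=S
#4 (c=1, r=2) -> B1->F, B2->F, B3->F, B5->F, B7->S, B6->T, B8->F, B10->E, B9->F, B12->E, B11->F; covered: B1=F, B2=F, B3=F, B5=F, B6=T, B7=S, B8=F, B9=F, B10=E, B11=F, B12=E
#5 (c=4, r=6) -> B1->F, B2->T, B2->F, B3->F, B5->T, B8->T, B10->S, B9->F, B12->S, B11->F; covered: B1=F, B2=T, B2=F, B3=F, B5=T, B8=T, B9=F, B10=S, B11=F, B12=S
#6 (c=4, r=4) -> B1->F, B2->F, B3->T, B4->T, B8->F, B10->S, B9->F, B12->E, B11->F; covered: B1=F, B2=F, B3=T, B4=T, B8=F, B9=F, B10=S, B11=F, B12=E
#7 (c=1, r=10) -> B1->F, B2->T, B2->T, B2->T, B2->T, B2->T, B2->T, B2->T, B2->T, B2->F, B3->F, B5->T, B8->T, B10->E, ...; covered: B1=F, B2=T, B2=F, B3=F, B5=T, B8=T, B9=F, B10=E, B11=F, B12=S
#8 (c=1, r=7) -> B1->F, B2->T, B2->T, B2->T, B2->T, B2->T, B2->F, B3->F, B5->T, B8->T, B10->E, B9->F, B12->S, B11->F; covered: B1=F, B2=T, B2=F, B3=F, B5=T, B8=T, B9=F, B10=E, B11=F, B12=S
#9 (c=2, r=4) -> B1->F, B2->T, B2->F, B3->F, B5->F, B7->E, B6->T, B8->F, B10->E, B9->F, B12->E, B11->F; covered: B1=F, B2=T, B2=F, B3=F, B5=F, B6=T, B7=E, B8=F, B9=F, B10=E, B11=F, B12=E
the full pool covers 19 outcomes: B1=F, B2=T, B2=F, B3=T, B3=F, B4=T, B5=T, B5=F, B6=T, B7=S, B7=E, B8=T, B8=F, B9=F, B10=S, B10=E, B11=F, B12=S, B12=E
checked all size-1 subsets: none covers 19 outcomes (max 12/19)
checked all size-2 subsets: none covers 19 outcomes (max 16/19)
checked all size-3 subsets: none covers 19 outcomes (max 18/19)
inputs {1, 2, 6, 9} (size 4) cover everything; no size-4 subset with a lexicographically smaller index list covers all 19

Answer: 1, 2, 6, 9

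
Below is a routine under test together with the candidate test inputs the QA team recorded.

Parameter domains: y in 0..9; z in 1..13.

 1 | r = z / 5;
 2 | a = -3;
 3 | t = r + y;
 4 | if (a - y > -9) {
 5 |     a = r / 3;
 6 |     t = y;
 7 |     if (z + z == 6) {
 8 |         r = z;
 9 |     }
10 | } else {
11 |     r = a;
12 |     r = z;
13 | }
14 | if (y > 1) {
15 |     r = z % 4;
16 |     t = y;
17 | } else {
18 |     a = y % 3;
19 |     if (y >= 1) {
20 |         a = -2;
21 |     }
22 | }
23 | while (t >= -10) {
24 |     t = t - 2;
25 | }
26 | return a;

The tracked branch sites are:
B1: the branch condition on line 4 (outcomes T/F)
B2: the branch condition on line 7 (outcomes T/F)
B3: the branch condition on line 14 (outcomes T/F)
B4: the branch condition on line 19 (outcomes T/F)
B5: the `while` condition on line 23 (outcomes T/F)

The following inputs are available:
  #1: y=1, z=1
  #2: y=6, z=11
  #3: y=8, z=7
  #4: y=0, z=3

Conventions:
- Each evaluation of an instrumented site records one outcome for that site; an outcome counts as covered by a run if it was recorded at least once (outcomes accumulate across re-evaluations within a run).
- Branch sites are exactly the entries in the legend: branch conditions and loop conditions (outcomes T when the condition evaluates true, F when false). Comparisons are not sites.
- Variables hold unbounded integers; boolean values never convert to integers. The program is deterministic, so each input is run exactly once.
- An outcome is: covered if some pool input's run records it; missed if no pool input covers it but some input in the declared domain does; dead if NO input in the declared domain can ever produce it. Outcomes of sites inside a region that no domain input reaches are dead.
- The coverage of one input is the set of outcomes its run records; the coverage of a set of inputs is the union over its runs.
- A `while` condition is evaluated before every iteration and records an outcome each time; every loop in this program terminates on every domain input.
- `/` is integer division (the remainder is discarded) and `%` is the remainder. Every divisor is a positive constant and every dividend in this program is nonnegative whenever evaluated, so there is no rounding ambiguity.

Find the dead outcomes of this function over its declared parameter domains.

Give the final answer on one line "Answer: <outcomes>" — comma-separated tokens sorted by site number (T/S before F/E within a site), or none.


exhaustive pass over the 130-input domain:
  reachable outcomes have witnesses, e.g. B1=T (e.g. y=0, z=1), B1=F (e.g. y=6, z=1), B2=T (e.g. y=0, z=3), B2=F (e.g. y=0, z=1)
Answer: none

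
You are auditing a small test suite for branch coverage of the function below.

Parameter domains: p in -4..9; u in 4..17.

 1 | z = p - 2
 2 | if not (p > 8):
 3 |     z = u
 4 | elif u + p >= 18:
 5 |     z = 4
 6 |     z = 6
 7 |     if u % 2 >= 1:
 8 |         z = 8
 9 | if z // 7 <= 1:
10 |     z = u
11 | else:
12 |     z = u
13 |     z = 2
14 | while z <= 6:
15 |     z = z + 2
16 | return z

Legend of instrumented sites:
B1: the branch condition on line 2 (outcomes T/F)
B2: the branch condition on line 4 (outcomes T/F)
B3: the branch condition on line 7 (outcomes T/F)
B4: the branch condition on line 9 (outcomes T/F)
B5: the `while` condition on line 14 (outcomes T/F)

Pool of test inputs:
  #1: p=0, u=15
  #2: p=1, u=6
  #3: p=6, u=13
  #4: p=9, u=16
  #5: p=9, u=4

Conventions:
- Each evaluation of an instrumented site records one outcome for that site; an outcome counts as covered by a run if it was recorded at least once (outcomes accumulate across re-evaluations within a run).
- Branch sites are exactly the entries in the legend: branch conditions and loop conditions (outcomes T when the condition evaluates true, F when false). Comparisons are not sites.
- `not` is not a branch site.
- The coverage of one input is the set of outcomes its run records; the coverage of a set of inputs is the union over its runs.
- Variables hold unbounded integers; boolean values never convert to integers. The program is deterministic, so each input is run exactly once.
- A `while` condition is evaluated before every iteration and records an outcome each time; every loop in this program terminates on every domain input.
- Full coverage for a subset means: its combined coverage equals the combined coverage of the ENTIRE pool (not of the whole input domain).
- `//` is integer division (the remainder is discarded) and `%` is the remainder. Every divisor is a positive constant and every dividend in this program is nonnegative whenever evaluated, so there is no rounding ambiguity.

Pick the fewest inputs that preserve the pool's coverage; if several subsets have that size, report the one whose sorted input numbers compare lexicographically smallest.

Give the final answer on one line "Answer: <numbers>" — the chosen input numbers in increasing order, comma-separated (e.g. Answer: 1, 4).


run #1 (p=0, u=15) runs B1->T, B4->F, B5->T, B5->T, B5->T, B5->F; records B1=T, B4=F, B5=T, B5=F
run #2 (p=1, u=6) runs B1->T, B4->T, B5->T, B5->F; records B1=T, B4=T, B5=T, B5=F
run #3 (p=6, u=13) runs B1->T, B4->T, B5->F; records B1=T, B4=T, B5=F
run #4 (p=9, u=16) runs B1->F, B2->T, B3->F, B4->T, B5->F; records B1=F, B2=T, B3=F, B4=T, B5=F
run #5 (p=9, u=4) runs B1->F, B2->F, B4->T, B5->T, B5->T, B5->F; records B1=F, B2=F, B4=T, B5=T, B5=F
the full pool covers 9 outcomes: B1=T, B1=F, B2=T, B2=F, B3=F, B4=T, B4=F, B5=T, B5=F
checked all size-1 subsets: none covers 9 outcomes (max 5/9)
checked all size-2 subsets: none covers 9 outcomes (max 8/9)
at size 3, {1, 4, 5} reaches all 9 outcomes; every lexicographically earlier size-3 subset fails
Answer: 1, 4, 5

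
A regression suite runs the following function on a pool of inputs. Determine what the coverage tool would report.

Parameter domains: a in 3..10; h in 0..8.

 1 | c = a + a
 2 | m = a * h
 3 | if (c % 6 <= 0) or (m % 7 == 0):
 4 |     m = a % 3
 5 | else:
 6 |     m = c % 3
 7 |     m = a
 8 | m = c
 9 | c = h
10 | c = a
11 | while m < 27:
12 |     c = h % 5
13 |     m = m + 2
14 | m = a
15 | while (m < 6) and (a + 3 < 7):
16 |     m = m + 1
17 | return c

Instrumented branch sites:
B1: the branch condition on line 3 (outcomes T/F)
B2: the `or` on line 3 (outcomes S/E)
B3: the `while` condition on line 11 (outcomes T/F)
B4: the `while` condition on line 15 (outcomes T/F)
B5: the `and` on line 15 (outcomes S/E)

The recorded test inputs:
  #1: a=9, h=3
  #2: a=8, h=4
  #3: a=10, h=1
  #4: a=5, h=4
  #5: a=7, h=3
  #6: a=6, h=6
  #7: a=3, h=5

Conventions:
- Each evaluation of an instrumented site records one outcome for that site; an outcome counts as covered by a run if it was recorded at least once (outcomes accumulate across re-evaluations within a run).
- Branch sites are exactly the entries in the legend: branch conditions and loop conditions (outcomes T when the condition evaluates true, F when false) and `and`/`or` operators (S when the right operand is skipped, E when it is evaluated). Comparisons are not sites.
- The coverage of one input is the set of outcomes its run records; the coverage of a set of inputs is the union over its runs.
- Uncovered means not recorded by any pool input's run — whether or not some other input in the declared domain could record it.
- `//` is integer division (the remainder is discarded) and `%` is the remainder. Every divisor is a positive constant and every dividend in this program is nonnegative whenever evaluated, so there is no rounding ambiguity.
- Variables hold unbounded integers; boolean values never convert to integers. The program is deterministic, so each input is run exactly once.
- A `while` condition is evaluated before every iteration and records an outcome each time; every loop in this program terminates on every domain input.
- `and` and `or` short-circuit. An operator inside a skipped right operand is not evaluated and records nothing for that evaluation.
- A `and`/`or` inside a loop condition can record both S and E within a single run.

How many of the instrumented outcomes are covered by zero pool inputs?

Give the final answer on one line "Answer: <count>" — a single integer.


input #1, a=9, h=3: events B2->S, B1->T, B3->T, B3->T, B3->T, B3->T, B3->T, B3->F, B5->S, B4->F; outcomes B1=T, B2=S, B3=T, B3=F, B4=F, B5=S
input #2, a=8, h=4: events B2->E, B1->F, B3->T, B3->T, B3->T, B3->T, B3->T, B3->T, B3->F, B5->S, B4->F; outcomes B1=F, B2=E, B3=T, B3=F, B4=F, B5=S
input #3, a=10, h=1: events B2->E, B1->F, B3->T, B3->T, B3->T, B3->T, B3->F, B5->S, B4->F; outcomes B1=F, B2=E, B3=T, B3=F, B4=F, B5=S
input #4, a=5, h=4: events B2->E, B1->F, B3->T, B3->T, B3->T, B3->T, B3->T, B3->T, B3->T, B3->T, B3->T, B3->F, B5->E, B4->F; outcomes B1=F, B2=E, B3=T, B3=F, B4=F, B5=E
input #5, a=7, h=3: events B2->E, B1->T, B3->T, B3->T, B3->T, B3->T, B3->T, B3->T, B3->T, B3->F, B5->S, B4->F; outcomes B1=T, B2=E, B3=T, B3=F, B4=F, B5=S
input #6, a=6, h=6: events B2->S, B1->T, B3->T, B3->T, B3->T, B3->T, B3->T, B3->T, B3->T, B3->T, B3->F, B5->S, B4->F; outcomes B1=T, B2=S, B3=T, B3=F, B4=F, B5=S
input #7, a=3, h=5: events B2->S, B1->T, B3->T, B3->T, B3->T, B3->T, B3->T, B3->T, B3->T, B3->T, B3->T, B3->T, B3->T, B3->F, ...; outcomes B1=T, B2=S, B3=T, B3=F, B4=T, B4=F, B5=S, B5=E
union over the pool: B1=T, B1=F, B2=S, B2=E, B3=T, B3=F, B4=T, B4=F, B5=S, B5=E
uncovered (0 of 10): none
Answer: 0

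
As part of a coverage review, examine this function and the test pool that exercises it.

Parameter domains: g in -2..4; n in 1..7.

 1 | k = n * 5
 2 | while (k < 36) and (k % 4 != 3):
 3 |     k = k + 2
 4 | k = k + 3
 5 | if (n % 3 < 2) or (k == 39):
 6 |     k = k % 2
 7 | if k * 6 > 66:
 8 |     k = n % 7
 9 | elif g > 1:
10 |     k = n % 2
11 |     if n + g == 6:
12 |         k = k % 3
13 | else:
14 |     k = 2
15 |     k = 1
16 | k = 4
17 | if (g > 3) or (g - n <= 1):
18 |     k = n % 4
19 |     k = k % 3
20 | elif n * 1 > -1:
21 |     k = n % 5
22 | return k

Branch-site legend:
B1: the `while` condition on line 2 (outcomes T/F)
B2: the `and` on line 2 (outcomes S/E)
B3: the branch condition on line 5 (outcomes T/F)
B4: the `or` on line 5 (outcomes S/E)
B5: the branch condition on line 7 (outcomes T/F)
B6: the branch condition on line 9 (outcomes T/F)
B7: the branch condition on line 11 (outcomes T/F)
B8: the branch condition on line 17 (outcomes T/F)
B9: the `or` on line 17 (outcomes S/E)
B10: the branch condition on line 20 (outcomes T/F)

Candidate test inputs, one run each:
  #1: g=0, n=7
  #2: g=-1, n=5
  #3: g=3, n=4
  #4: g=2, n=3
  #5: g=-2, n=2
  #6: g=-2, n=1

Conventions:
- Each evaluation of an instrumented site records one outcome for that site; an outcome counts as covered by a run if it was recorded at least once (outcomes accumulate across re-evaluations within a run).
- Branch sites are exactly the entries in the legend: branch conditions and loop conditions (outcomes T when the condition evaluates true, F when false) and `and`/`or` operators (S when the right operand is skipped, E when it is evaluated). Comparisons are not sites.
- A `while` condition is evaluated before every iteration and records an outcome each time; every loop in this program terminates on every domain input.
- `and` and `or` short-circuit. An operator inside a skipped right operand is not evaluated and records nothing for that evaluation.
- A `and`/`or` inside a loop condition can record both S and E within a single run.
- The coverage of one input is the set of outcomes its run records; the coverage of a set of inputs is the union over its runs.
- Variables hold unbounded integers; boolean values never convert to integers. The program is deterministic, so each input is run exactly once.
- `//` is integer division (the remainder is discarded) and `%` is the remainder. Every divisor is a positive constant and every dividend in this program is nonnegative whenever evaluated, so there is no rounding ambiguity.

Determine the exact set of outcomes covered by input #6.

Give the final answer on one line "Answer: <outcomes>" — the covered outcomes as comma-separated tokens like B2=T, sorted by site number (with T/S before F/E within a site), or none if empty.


Running input #6 (g=-2, n=1), event by event:
  B2->E, B1->T, B2->E, B1->F, B4->S, B3->T, B5->F, B6->F, B9->E, B8->T
as a set, this run covers: B1=T, B1=F, B2=E, B3=T, B4=S, B5=F, B6=F, B8=T, B9=E
Answer: B1=T, B1=F, B2=E, B3=T, B4=S, B5=F, B6=F, B8=T, B9=E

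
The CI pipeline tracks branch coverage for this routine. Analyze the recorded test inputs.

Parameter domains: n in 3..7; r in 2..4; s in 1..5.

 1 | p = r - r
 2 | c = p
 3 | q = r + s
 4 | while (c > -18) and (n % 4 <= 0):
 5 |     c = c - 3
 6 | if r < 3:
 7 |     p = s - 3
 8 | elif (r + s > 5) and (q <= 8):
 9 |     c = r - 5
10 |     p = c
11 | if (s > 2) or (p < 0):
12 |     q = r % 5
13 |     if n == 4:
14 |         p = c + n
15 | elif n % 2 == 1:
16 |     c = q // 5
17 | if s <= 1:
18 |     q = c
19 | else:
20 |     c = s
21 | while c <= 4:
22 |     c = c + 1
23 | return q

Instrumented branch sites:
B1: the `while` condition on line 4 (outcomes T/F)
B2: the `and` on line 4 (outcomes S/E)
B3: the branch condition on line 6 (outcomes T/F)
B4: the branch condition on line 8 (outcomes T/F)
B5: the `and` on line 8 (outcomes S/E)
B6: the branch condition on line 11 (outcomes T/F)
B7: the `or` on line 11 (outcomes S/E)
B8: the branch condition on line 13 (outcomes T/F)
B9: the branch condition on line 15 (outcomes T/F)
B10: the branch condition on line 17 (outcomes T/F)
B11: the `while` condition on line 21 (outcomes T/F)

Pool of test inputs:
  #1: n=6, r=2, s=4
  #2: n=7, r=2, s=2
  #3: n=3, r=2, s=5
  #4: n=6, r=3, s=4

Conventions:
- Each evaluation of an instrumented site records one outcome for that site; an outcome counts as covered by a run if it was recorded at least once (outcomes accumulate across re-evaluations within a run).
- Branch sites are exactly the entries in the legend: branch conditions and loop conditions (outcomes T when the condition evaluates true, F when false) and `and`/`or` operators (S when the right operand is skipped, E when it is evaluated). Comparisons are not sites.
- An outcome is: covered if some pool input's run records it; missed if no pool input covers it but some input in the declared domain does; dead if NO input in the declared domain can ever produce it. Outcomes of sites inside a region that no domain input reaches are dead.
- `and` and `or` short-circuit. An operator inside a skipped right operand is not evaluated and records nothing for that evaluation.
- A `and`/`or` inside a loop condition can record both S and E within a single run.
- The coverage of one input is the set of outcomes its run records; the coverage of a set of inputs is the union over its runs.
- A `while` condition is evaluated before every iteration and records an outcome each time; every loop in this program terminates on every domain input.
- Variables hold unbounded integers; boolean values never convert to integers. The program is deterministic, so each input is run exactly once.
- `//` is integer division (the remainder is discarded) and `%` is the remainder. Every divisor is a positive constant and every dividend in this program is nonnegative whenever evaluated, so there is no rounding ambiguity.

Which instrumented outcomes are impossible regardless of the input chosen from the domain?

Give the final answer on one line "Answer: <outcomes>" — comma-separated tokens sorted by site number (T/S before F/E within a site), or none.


checking every outcome against all 75 domain inputs:
  reachable outcomes have witnesses, e.g. B1=T (e.g. n=4, r=2, s=1), B1=F (e.g. n=3, r=2, s=1), B2=S (e.g. n=4, r=2, s=1), B2=E (e.g. n=3, r=2, s=1)
Answer: none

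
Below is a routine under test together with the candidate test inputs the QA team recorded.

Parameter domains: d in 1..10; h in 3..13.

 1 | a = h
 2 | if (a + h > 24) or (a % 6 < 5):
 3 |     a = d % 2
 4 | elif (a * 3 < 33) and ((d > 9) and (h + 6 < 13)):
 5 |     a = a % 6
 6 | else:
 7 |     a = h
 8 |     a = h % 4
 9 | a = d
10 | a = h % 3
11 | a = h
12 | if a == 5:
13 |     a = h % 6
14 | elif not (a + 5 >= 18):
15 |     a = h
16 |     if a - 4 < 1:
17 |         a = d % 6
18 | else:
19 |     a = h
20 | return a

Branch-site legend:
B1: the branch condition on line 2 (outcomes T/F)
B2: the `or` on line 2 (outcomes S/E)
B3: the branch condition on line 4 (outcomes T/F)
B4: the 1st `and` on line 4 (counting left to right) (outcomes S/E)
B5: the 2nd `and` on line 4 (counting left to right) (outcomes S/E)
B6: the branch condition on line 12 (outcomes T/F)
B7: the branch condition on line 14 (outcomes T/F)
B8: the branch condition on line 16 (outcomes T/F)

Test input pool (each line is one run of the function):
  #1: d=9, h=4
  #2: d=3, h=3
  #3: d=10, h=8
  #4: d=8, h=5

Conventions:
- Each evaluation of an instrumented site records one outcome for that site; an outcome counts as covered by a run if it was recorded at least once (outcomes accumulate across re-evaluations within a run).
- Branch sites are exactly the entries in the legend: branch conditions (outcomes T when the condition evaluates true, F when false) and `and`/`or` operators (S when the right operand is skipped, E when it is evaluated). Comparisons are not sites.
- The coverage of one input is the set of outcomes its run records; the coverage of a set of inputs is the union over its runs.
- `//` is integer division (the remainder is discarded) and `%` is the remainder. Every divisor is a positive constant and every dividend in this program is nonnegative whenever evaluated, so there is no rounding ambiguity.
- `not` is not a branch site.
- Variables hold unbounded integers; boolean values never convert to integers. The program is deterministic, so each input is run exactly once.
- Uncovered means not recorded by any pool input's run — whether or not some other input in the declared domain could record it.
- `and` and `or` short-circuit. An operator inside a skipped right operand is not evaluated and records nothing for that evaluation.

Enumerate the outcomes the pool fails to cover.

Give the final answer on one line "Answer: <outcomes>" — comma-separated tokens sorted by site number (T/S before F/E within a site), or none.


test 1 (d=9, h=4) fires B2->E, B1->T, B6->F, B7->T, B8->T; hits B1=T, B2=E, B6=F, B7=T, B8=T
test 2 (d=3, h=3) fires B2->E, B1->T, B6->F, B7->T, B8->T; hits B1=T, B2=E, B6=F, B7=T, B8=T
test 3 (d=10, h=8) fires B2->E, B1->T, B6->F, B7->T, B8->F; hits B1=T, B2=E, B6=F, B7=T, B8=F
test 4 (d=8, h=5) fires B2->E, B1->F, B4->E, B5->S, B3->F, B6->T; hits B1=F, B2=E, B3=F, B4=E, B5=S, B6=T
union over the pool: B1=T, B1=F, B2=E, B3=F, B4=E, B5=S, B6=T, B6=F, B7=T, B8=T, B8=F
uncovered (5 of 16): B2=S, B3=T, B4=S, B5=E, B7=F
Answer: B2=S, B3=T, B4=S, B5=E, B7=F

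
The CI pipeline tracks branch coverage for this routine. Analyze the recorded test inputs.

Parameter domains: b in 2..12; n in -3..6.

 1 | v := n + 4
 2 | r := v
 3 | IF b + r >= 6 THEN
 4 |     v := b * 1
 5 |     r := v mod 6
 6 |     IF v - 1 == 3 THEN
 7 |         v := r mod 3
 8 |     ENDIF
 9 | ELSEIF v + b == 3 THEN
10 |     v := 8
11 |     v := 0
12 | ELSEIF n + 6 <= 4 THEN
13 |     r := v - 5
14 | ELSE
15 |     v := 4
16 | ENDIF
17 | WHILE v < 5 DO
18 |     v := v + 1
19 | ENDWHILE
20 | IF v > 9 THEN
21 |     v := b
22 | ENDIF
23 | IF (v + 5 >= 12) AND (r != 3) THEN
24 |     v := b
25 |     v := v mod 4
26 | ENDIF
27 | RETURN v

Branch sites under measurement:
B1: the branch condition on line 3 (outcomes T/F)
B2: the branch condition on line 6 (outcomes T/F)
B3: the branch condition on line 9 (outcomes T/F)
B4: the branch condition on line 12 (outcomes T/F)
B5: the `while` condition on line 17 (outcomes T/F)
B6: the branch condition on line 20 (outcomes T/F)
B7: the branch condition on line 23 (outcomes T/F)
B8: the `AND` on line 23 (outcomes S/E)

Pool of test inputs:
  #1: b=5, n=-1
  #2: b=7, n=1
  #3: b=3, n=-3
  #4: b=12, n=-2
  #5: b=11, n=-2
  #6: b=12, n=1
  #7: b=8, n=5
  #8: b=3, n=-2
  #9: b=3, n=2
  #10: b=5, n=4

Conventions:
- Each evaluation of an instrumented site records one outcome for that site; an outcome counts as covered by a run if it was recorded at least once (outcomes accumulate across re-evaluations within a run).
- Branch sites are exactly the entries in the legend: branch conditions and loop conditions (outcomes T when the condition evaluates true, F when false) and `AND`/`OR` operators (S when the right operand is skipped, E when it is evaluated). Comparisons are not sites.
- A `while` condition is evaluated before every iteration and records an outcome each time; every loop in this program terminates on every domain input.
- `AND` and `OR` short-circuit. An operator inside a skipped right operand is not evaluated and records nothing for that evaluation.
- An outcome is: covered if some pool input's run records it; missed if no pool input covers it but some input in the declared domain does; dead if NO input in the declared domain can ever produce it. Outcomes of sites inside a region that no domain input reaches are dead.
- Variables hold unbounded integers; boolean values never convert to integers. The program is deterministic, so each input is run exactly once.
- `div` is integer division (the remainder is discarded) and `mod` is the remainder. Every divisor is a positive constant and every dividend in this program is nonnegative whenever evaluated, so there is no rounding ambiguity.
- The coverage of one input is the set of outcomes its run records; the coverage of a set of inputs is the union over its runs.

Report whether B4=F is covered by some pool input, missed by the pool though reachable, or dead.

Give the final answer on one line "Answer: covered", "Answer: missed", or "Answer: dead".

no pool input records B4=F
but domain input (b=2, n=-1) does record it -> reachable, so missed

Answer: missed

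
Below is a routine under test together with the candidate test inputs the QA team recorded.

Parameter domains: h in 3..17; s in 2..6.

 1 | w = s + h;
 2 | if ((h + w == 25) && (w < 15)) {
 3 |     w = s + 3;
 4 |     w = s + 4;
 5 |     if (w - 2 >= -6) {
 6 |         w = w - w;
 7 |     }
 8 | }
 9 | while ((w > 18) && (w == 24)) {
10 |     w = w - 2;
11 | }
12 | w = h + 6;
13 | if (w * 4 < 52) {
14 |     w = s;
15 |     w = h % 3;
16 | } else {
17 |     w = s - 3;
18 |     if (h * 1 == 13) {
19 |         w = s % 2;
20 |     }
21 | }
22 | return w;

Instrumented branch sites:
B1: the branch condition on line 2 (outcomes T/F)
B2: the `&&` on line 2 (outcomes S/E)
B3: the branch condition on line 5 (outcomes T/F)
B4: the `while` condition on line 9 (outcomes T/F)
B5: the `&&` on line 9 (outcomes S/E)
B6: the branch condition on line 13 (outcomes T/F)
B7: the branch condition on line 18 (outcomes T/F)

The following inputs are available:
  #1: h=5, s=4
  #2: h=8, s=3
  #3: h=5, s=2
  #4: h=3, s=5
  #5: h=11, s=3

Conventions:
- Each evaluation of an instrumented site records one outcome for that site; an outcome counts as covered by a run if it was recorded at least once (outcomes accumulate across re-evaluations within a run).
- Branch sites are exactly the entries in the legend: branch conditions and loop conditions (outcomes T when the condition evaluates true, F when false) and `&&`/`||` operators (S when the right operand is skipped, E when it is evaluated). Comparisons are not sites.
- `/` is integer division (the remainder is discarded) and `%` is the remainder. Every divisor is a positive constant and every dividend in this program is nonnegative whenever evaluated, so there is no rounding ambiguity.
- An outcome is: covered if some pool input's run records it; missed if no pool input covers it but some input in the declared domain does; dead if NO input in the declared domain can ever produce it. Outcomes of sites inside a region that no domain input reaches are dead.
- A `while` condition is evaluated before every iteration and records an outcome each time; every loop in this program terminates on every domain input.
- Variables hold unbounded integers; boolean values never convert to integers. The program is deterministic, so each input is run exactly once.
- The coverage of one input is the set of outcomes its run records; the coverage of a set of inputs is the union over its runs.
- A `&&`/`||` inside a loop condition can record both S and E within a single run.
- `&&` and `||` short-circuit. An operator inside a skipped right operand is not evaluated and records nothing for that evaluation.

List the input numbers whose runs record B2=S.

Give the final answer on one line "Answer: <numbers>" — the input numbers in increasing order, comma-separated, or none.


input #1 (h=5, s=4): covers B2=S
input #2 (h=8, s=3): covers B2=S
input #3 (h=5, s=2): covers B2=S
input #4 (h=3, s=5): covers B2=S
input #5 (h=11, s=3): misses B2=S
Answer: 1, 2, 3, 4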